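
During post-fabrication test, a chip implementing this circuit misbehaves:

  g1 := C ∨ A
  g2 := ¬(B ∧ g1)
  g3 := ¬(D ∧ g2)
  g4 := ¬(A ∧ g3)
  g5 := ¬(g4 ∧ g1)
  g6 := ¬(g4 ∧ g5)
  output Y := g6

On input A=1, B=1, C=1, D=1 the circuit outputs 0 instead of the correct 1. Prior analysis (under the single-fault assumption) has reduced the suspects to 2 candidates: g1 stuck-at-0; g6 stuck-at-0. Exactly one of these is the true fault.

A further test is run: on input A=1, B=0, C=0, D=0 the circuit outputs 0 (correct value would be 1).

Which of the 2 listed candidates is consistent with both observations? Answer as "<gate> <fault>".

Evaluate each candidate on input A=1, B=0, C=0, D=0:
  g1 stuck-at-0: g1=0 [stuck-at-0], g2=1, g3=1, g4=0, g5=1, g6=1 → 1 — eliminated
  g6 stuck-at-0: g1=1, g2=1, g3=1, g4=0, g5=1, g6=0 [stuck-at-0] → 0 — matches
Only g6 stuck-at-0 reproduces the observed 0.

g6 stuck-at-0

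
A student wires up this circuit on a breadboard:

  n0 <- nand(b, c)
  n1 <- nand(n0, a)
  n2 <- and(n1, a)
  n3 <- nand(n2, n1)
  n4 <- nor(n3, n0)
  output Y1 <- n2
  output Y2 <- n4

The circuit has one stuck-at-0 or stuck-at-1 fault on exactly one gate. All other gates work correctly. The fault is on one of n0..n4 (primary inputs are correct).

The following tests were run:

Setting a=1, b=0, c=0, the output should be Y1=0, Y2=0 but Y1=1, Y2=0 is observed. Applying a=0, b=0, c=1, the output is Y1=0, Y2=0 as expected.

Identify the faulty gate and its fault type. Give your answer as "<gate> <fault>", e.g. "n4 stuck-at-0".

Fault-free values for test 1 (a=1, b=0, c=0): n0=1, n1=0, n2=0, n3=1, n4=0, giving Y1=0, Y2=0. Observed Y1=1, Y2=0.
Test 1: faults giving observed Y1=1, Y2=0 are {n1 stuck-at-1, n2 stuck-at-1}.
Test 2 (a=0, b=0, c=1): fault-free n0=1, n1=1, n2=0, n3=1, n4=0 → Y1=0, Y2=0; observed Y1=0, Y2=0. Eliminates n2 stuck-at-1.
Only n1 stuck-at-1 is consistent with every test.

n1 stuck-at-1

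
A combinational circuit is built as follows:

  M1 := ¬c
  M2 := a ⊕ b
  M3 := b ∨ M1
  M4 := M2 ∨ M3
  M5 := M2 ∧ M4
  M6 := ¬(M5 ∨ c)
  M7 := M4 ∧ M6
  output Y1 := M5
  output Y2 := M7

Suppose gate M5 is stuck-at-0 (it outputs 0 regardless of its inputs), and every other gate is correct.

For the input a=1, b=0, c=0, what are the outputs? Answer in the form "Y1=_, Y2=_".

Y1=0, Y2=1

Propagate with M5 forced: M1=1, M2=1, M3=1, M4=1, M5=0 [stuck-at-0], M6=1, M7=1.
So the outputs are Y1=0, Y2=1. (Without the fault they would be Y1=1, Y2=0.)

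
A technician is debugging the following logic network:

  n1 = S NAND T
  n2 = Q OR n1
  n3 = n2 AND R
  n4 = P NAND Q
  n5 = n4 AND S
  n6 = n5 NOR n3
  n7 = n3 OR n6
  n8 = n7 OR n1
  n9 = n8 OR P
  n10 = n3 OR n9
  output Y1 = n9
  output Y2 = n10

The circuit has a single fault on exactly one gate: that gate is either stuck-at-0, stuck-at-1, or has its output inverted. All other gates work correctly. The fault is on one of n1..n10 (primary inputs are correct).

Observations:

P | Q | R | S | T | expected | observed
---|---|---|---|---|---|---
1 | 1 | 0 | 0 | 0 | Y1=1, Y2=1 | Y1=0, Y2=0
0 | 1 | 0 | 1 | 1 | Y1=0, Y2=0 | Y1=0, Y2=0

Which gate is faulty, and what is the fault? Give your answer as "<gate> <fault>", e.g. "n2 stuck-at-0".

Fault-free values for test 1 (P=1, Q=1, R=0, S=0, T=0): n1=1, n2=1, n3=0, n4=0, n5=0, n6=1, n7=1, n8=1, n9=1, n10=1, giving Y1=1, Y2=1. Observed Y1=0, Y2=0.
Test 1: faults giving observed Y1=0, Y2=0 are {n9 stuck-at-0, n9 inverted output}.
Test 2 (P=0, Q=1, R=0, S=1, T=1): fault-free n1=0, n2=1, n3=0, n4=1, n5=1, n6=0, n7=0, n8=0, n9=0, n10=0 → Y1=0, Y2=0; observed Y1=0, Y2=0. Eliminates n9 inverted output.
Only n9 stuck-at-0 is consistent with every test.

n9 stuck-at-0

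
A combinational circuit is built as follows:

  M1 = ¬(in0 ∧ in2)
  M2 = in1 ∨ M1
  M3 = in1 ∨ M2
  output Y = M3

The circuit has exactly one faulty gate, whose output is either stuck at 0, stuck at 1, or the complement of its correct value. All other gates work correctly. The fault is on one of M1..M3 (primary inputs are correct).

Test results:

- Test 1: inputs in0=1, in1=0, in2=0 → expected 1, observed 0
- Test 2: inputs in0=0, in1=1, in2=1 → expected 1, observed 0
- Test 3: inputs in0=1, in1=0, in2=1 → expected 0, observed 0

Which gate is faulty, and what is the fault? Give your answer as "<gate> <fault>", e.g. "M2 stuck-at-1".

Fault-free values for test 1 (in0=1, in1=0, in2=0): M1=1, M2=1, M3=1, giving Y=1. Observed 0.
Test 1: faults giving observed 0 are {M1 stuck-at-0, M1 inverted output, M2 stuck-at-0, M2 inverted output, M3 stuck-at-0, M3 inverted output}.
Test 2 (in0=0, in1=1, in2=1): fault-free M1=1, M2=1, M3=1 → 1; observed 0. Eliminates M1 stuck-at-0, M1 inverted output, M2 stuck-at-0, M2 inverted output.
Test 3 (in0=1, in1=0, in2=1): fault-free M1=0, M2=0, M3=0 → 0; observed 0. Eliminates M3 inverted output.
Only M3 stuck-at-0 is consistent with every test.

M3 stuck-at-0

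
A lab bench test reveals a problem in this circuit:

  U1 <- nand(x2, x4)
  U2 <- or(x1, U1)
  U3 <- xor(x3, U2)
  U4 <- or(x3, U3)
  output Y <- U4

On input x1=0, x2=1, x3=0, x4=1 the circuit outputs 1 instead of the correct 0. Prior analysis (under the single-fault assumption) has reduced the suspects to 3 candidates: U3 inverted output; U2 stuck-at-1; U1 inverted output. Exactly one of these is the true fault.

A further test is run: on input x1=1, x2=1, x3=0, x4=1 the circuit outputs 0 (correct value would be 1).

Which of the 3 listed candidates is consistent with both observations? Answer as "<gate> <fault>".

Evaluate each candidate on input x1=1, x2=1, x3=0, x4=1:
  U3 inverted output: U1=0, U2=1, U3=0 [inverted output], U4=0 → 0 — matches
  U2 stuck-at-1: U1=0, U2=1 [stuck-at-1], U3=1, U4=1 → 1 — eliminated
  U1 inverted output: U1=1 [inverted output], U2=1, U3=1, U4=1 → 1 — eliminated
Only U3 inverted output reproduces the observed 0.

U3 inverted output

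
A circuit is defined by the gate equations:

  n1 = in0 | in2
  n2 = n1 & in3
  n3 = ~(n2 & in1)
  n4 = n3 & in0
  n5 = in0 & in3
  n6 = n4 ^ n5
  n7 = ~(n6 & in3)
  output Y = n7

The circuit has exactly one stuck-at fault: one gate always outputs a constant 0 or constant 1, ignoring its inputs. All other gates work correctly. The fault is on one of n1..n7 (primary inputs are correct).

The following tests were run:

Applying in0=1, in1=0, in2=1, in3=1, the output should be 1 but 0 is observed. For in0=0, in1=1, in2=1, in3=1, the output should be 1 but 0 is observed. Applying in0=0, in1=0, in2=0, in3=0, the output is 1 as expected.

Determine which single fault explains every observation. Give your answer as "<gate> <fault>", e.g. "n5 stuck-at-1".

Fault-free values for test 1 (in0=1, in1=0, in2=1, in3=1): n1=1, n2=1, n3=1, n4=1, n5=1, n6=0, n7=1, giving Y=1. Observed 0.
Test 1: faults giving observed 0 are {n3 stuck-at-0, n4 stuck-at-0, n5 stuck-at-0, n6 stuck-at-1, n7 stuck-at-0}.
Test 2 (in0=0, in1=1, in2=1, in3=1): fault-free n1=1, n2=1, n3=0, n4=0, n5=0, n6=0, n7=1 → 1; observed 0. Eliminates n3 stuck-at-0, n4 stuck-at-0, n5 stuck-at-0.
Test 3 (in0=0, in1=0, in2=0, in3=0): fault-free n1=0, n2=0, n3=1, n4=0, n5=0, n6=0, n7=1 → 1; observed 1. Eliminates n7 stuck-at-0.
Only n6 stuck-at-1 is consistent with every test.

n6 stuck-at-1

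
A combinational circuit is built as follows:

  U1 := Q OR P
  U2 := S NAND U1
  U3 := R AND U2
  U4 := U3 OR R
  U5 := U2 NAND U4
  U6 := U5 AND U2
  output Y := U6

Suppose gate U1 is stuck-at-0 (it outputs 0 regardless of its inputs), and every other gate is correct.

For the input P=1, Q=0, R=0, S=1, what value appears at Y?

Propagate with U1 forced: U1=0 [stuck-at-0], U2=1, U3=0, U4=0, U5=1, U6=1.
So Y = 1. (Without the fault it would be 0.)

1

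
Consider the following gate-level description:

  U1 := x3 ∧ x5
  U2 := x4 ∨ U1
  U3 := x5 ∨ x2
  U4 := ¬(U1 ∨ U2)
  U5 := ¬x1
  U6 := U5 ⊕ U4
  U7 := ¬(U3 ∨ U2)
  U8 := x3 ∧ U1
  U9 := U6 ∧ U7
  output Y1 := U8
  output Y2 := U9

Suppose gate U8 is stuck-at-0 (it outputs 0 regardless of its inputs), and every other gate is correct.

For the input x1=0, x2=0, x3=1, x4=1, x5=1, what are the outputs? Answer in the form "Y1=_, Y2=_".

Propagate with U8 forced: U1=1, U2=1, U3=1, U4=0, U5=1, U6=1, U7=0, U8=0 [stuck-at-0], U9=0.
So the outputs are Y1=0, Y2=0. (Without the fault they would be Y1=1, Y2=0.)

Y1=0, Y2=0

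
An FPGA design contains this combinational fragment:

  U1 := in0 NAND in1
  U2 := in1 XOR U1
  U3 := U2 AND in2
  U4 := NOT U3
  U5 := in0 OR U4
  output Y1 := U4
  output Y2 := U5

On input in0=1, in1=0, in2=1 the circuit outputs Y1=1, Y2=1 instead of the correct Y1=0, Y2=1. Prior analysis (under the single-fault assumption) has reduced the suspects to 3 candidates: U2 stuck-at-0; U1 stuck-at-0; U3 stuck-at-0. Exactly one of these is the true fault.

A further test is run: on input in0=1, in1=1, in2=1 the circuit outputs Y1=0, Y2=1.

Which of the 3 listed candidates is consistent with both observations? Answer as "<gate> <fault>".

U1 stuck-at-0

Evaluate each candidate on input in0=1, in1=1, in2=1:
  U2 stuck-at-0: U1=0, U2=0 [stuck-at-0], U3=0, U4=1, U5=1 → Y1=1, Y2=1 — eliminated
  U1 stuck-at-0: U1=0 [stuck-at-0], U2=1, U3=1, U4=0, U5=1 → Y1=0, Y2=1 — matches
  U3 stuck-at-0: U1=0, U2=1, U3=0 [stuck-at-0], U4=1, U5=1 → Y1=1, Y2=1 — eliminated
Only U1 stuck-at-0 reproduces the observed Y1=0, Y2=1.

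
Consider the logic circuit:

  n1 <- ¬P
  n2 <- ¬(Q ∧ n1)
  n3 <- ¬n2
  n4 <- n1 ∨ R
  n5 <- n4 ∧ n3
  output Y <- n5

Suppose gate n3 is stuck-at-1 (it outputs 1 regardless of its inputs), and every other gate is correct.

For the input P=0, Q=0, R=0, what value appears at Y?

1

Propagate with n3 forced: n1=1, n2=1, n3=1 [stuck-at-1], n4=1, n5=1.
So Y = 1. (Without the fault it would be 0.)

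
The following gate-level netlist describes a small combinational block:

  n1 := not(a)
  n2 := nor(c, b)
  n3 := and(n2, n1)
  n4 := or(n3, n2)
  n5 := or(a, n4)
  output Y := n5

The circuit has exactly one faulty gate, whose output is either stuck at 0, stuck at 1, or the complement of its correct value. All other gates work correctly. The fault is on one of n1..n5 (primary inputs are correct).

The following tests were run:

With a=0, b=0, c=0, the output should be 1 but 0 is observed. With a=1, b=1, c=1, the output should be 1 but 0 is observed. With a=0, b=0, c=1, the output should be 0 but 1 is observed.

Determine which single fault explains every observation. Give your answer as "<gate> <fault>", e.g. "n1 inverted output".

Fault-free values for test 1 (a=0, b=0, c=0): n1=1, n2=1, n3=1, n4=1, n5=1, giving Y=1. Observed 0.
Test 1: faults giving observed 0 are {n2 stuck-at-0, n2 inverted output, n4 stuck-at-0, n4 inverted output, n5 stuck-at-0, n5 inverted output}.
Test 2 (a=1, b=1, c=1): fault-free n1=0, n2=0, n3=0, n4=0, n5=1 → 1; observed 0. Eliminates n2 stuck-at-0, n2 inverted output, n4 stuck-at-0, n4 inverted output.
Test 3 (a=0, b=0, c=1): fault-free n1=1, n2=0, n3=0, n4=0, n5=0 → 0; observed 1. Eliminates n5 stuck-at-0.
Only n5 inverted output is consistent with every test.

n5 inverted output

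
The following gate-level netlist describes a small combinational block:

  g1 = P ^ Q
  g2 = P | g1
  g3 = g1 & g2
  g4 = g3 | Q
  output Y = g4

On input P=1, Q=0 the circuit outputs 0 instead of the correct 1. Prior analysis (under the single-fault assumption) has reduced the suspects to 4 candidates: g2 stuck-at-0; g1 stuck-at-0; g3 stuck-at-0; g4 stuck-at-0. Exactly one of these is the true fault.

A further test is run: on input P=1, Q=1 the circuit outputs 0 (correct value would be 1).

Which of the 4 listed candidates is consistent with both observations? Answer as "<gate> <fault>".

g4 stuck-at-0

Evaluate each candidate on input P=1, Q=1:
  g2 stuck-at-0: g1=0, g2=0 [stuck-at-0], g3=0, g4=1 → 1 — eliminated
  g1 stuck-at-0: g1=0 [stuck-at-0], g2=1, g3=0, g4=1 → 1 — eliminated
  g3 stuck-at-0: g1=0, g2=1, g3=0 [stuck-at-0], g4=1 → 1 — eliminated
  g4 stuck-at-0: g1=0, g2=1, g3=0, g4=0 [stuck-at-0] → 0 — matches
Only g4 stuck-at-0 reproduces the observed 0.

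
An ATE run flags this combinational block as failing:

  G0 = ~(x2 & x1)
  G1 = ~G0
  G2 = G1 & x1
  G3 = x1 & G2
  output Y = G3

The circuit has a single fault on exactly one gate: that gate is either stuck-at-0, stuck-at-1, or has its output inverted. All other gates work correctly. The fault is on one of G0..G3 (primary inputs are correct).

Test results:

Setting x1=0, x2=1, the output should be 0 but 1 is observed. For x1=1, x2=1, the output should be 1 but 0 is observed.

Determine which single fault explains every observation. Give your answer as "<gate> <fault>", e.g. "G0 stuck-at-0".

G3 inverted output

Fault-free values for test 1 (x1=0, x2=1): G0=1, G1=0, G2=0, G3=0, giving Y=0. Observed 1.
Test 1: faults giving observed 1 are {G3 stuck-at-1, G3 inverted output}.
Test 2 (x1=1, x2=1): fault-free G0=0, G1=1, G2=1, G3=1 → 1; observed 0. Eliminates G3 stuck-at-1.
Only G3 inverted output is consistent with every test.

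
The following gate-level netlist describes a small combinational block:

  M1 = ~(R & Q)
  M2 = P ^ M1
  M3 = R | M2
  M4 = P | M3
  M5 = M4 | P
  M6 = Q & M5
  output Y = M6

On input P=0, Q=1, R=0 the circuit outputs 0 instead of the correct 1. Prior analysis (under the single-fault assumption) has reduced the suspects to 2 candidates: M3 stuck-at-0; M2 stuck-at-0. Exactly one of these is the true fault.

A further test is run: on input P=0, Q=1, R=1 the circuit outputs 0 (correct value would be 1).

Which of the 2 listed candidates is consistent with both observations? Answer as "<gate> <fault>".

M3 stuck-at-0

Evaluate each candidate on input P=0, Q=1, R=1:
  M3 stuck-at-0: M1=0, M2=0, M3=0 [stuck-at-0], M4=0, M5=0, M6=0 → 0 — matches
  M2 stuck-at-0: M1=0, M2=0 [stuck-at-0], M3=1, M4=1, M5=1, M6=1 → 1 — eliminated
Only M3 stuck-at-0 reproduces the observed 0.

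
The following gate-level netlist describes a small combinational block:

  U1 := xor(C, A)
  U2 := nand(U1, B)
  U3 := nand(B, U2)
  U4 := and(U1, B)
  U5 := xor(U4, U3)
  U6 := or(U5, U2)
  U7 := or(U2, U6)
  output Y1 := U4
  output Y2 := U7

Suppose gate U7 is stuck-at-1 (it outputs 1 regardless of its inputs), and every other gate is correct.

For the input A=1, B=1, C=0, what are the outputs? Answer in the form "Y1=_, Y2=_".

Y1=1, Y2=1

Propagate with U7 forced: U1=1, U2=0, U3=1, U4=1, U5=0, U6=0, U7=1 [stuck-at-1].
So the outputs are Y1=1, Y2=1. (Without the fault they would be Y1=1, Y2=0.)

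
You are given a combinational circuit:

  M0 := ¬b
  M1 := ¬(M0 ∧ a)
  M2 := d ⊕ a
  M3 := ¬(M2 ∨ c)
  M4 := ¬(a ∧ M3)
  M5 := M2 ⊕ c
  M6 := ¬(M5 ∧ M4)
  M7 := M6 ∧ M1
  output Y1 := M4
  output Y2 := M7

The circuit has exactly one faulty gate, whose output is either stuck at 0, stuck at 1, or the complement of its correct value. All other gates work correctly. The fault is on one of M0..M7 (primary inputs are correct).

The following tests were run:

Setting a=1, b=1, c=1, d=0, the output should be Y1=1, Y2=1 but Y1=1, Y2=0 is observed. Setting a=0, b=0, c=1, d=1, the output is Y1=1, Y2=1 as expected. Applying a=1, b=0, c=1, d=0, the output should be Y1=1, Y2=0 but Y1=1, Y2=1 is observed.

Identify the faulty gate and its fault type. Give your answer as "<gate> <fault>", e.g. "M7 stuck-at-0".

Fault-free values for test 1 (a=1, b=1, c=1, d=0): M0=0, M1=1, M2=1, M3=0, M4=1, M5=0, M6=1, M7=1, giving Y1=1, Y2=1. Observed Y1=1, Y2=0.
Test 1: faults giving observed Y1=1, Y2=0 are {M0 stuck-at-1, M0 inverted output, M1 stuck-at-0, M1 inverted output, M2 stuck-at-0, M2 inverted output, M5 stuck-at-1, M5 inverted output, M6 stuck-at-0, M6 inverted output, M7 stuck-at-0, M7 inverted output}.
Test 2 (a=0, b=0, c=1, d=1): fault-free M0=1, M1=1, M2=1, M3=0, M4=1, M5=0, M6=1, M7=1 → Y1=1, Y2=1; observed Y1=1, Y2=1. Eliminates M1 stuck-at-0, M1 inverted output, M2 stuck-at-0, M2 inverted output, M5 stuck-at-1, M5 inverted output, M6 stuck-at-0, M6 inverted output, M7 stuck-at-0, M7 inverted output.
Test 3 (a=1, b=0, c=1, d=0): fault-free M0=1, M1=0, M2=1, M3=0, M4=1, M5=0, M6=1, M7=0 → Y1=1, Y2=0; observed Y1=1, Y2=1. Eliminates M0 stuck-at-1.
Only M0 inverted output is consistent with every test.

M0 inverted output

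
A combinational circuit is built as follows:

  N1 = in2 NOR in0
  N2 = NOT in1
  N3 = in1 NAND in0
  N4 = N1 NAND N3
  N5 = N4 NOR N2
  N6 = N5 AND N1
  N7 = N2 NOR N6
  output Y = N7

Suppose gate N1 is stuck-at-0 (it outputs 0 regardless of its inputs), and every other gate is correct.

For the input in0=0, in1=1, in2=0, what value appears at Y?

1

Propagate with N1 forced: N1=0 [stuck-at-0], N2=0, N3=1, N4=1, N5=0, N6=0, N7=1.
So Y = 1. (Without the fault it would be 0.)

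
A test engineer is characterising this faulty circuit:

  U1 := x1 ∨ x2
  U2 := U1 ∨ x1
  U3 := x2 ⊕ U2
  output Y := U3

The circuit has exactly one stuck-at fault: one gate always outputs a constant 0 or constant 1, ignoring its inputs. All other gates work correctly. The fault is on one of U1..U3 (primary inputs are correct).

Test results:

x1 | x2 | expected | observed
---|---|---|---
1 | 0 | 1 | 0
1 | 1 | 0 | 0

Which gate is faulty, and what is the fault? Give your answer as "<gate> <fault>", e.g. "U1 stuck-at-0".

Fault-free values for test 1 (x1=1, x2=0): U1=1, U2=1, U3=1, giving Y=1. Observed 0.
Test 1: faults giving observed 0 are {U2 stuck-at-0, U3 stuck-at-0}.
Test 2 (x1=1, x2=1): fault-free U1=1, U2=1, U3=0 → 0; observed 0. Eliminates U2 stuck-at-0.
Only U3 stuck-at-0 is consistent with every test.

U3 stuck-at-0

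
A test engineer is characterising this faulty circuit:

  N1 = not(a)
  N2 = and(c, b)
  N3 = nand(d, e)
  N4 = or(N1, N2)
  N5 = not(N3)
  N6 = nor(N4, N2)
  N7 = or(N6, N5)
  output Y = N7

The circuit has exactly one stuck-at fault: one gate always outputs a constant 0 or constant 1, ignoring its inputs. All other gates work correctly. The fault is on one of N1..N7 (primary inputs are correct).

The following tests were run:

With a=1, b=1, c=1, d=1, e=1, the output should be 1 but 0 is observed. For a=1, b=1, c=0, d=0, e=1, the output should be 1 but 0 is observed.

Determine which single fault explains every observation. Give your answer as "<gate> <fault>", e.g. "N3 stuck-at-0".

Fault-free values for test 1 (a=1, b=1, c=1, d=1, e=1): N1=0, N2=1, N3=0, N4=1, N5=1, N6=0, N7=1, giving Y=1. Observed 0.
Test 1: faults giving observed 0 are {N3 stuck-at-1, N5 stuck-at-0, N7 stuck-at-0}.
Test 2 (a=1, b=1, c=0, d=0, e=1): fault-free N1=0, N2=0, N3=1, N4=0, N5=0, N6=1, N7=1 → 1; observed 0. Eliminates N3 stuck-at-1, N5 stuck-at-0.
Only N7 stuck-at-0 is consistent with every test.

N7 stuck-at-0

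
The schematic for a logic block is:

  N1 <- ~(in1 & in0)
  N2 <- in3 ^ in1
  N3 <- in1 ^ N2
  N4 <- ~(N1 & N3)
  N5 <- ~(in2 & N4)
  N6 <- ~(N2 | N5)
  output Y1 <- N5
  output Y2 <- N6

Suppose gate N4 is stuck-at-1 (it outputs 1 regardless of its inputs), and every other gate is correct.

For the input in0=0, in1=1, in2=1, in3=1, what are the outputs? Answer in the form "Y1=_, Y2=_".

Y1=0, Y2=1

Propagate with N4 forced: N1=1, N2=0, N3=1, N4=1 [stuck-at-1], N5=0, N6=1.
So the outputs are Y1=0, Y2=1. (Without the fault they would be Y1=1, Y2=0.)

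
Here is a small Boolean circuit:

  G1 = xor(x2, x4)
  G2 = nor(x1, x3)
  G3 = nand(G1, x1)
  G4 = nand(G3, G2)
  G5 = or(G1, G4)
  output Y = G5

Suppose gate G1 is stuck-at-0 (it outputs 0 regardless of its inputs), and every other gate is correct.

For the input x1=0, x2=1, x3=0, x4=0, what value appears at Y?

Propagate with G1 forced: G1=0 [stuck-at-0], G2=1, G3=1, G4=0, G5=0.
So Y = 0. (Without the fault it would be 1.)

0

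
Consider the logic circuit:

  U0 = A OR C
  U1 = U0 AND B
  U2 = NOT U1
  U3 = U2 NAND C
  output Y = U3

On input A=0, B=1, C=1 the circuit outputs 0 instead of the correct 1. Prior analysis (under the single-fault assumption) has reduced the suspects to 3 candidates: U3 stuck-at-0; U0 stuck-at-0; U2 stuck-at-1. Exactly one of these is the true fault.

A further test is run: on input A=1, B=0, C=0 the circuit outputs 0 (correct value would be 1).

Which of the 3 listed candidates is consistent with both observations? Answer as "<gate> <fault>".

U3 stuck-at-0

Evaluate each candidate on input A=1, B=0, C=0:
  U3 stuck-at-0: U0=1, U1=0, U2=1, U3=0 [stuck-at-0] → 0 — matches
  U0 stuck-at-0: U0=0 [stuck-at-0], U1=0, U2=1, U3=1 → 1 — eliminated
  U2 stuck-at-1: U0=1, U1=0, U2=1 [stuck-at-1], U3=1 → 1 — eliminated
Only U3 stuck-at-0 reproduces the observed 0.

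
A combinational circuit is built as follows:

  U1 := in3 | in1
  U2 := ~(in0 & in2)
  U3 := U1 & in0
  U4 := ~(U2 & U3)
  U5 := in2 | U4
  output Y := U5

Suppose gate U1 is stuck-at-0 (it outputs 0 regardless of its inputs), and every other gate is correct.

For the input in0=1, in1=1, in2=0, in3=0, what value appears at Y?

1

Propagate with U1 forced: U1=0 [stuck-at-0], U2=1, U3=0, U4=1, U5=1.
So Y = 1. (Without the fault it would be 0.)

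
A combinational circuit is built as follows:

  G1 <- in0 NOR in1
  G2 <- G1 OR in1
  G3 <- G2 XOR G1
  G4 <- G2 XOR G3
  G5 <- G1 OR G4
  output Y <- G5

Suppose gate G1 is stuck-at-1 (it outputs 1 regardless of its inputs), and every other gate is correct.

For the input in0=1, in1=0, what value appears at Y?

Propagate with G1 forced: G1=1 [stuck-at-1], G2=1, G3=0, G4=1, G5=1.
So Y = 1. (Without the fault it would be 0.)

1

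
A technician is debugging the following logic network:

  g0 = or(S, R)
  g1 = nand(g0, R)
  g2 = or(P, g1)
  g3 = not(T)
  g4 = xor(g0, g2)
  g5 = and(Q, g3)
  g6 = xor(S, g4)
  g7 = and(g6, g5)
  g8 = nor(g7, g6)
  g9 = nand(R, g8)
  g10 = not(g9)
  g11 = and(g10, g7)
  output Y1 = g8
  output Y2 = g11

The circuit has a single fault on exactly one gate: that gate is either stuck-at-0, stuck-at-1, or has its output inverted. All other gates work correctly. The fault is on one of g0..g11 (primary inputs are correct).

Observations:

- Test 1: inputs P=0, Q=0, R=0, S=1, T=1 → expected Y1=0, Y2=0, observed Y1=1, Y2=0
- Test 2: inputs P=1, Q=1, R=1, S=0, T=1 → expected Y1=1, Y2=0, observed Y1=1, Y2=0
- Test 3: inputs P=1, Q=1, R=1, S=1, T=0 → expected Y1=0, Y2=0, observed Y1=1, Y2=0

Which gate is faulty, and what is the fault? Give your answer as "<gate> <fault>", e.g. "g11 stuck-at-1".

Fault-free values for test 1 (P=0, Q=0, R=0, S=1, T=1): g0=1, g1=1, g2=1, g3=0, g4=0, g5=0, g6=1, g7=0, g8=0, g9=1, g10=0, g11=0, giving Y1=0, Y2=0. Observed Y1=1, Y2=0.
Test 1: faults giving observed Y1=1, Y2=0 are {g0 stuck-at-0, g0 inverted output, g1 stuck-at-0, g1 inverted output, g2 stuck-at-0, g2 inverted output, g4 stuck-at-1, g4 inverted output, g6 stuck-at-0, g6 inverted output, g8 stuck-at-1, g8 inverted output}.
Test 2 (P=1, Q=1, R=1, S=0, T=1): fault-free g0=1, g1=0, g2=1, g3=0, g4=0, g5=0, g6=0, g7=0, g8=1, g9=0, g10=1, g11=0 → Y1=1, Y2=0; observed Y1=1, Y2=0. Eliminates g0 stuck-at-0, g0 inverted output, g2 stuck-at-0, g2 inverted output, g4 stuck-at-1, g4 inverted output, g6 inverted output, g8 inverted output.
Test 3 (P=1, Q=1, R=1, S=1, T=0): fault-free g0=1, g1=0, g2=1, g3=1, g4=0, g5=1, g6=1, g7=1, g8=0, g9=1, g10=0, g11=0 → Y1=0, Y2=0; observed Y1=1, Y2=0. Eliminates g1 stuck-at-0, g1 inverted output, g8 stuck-at-1.
Only g6 stuck-at-0 is consistent with every test.

g6 stuck-at-0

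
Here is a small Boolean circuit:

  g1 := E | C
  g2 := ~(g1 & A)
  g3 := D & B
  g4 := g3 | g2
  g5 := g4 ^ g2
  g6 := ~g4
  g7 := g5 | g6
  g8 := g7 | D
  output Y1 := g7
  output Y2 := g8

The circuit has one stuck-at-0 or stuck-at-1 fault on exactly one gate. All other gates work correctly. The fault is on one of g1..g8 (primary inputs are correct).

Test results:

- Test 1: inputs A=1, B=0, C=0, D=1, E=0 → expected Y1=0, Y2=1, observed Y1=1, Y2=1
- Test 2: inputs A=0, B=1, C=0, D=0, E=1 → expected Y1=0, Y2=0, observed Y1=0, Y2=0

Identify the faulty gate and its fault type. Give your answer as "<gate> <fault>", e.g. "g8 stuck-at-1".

Fault-free values for test 1 (A=1, B=0, C=0, D=1, E=0): g1=0, g2=1, g3=0, g4=1, g5=0, g6=0, g7=0, g8=1, giving Y1=0, Y2=1. Observed Y1=1, Y2=1.
Test 1: faults giving observed Y1=1, Y2=1 are {g1 stuck-at-1, g2 stuck-at-0, g4 stuck-at-0, g5 stuck-at-1, g6 stuck-at-1, g7 stuck-at-1}.
Test 2 (A=0, B=1, C=0, D=0, E=1): fault-free g1=1, g2=1, g3=0, g4=1, g5=0, g6=0, g7=0, g8=0 → Y1=0, Y2=0; observed Y1=0, Y2=0. Eliminates g2 stuck-at-0, g4 stuck-at-0, g5 stuck-at-1, g6 stuck-at-1, g7 stuck-at-1.
Only g1 stuck-at-1 is consistent with every test.

g1 stuck-at-1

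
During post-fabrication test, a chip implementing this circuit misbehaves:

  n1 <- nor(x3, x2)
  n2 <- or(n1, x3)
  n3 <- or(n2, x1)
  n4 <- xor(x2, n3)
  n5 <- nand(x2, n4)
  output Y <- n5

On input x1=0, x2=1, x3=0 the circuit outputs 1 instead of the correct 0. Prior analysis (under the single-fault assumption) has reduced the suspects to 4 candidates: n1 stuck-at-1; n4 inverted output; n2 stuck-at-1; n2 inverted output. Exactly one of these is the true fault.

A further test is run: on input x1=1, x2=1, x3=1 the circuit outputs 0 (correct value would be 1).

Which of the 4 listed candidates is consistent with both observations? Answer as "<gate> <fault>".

Evaluate each candidate on input x1=1, x2=1, x3=1:
  n1 stuck-at-1: n1=1 [stuck-at-1], n2=1, n3=1, n4=0, n5=1 → 1 — eliminated
  n4 inverted output: n1=0, n2=1, n3=1, n4=1 [inverted output], n5=0 → 0 — matches
  n2 stuck-at-1: n1=0, n2=1 [stuck-at-1], n3=1, n4=0, n5=1 → 1 — eliminated
  n2 inverted output: n1=0, n2=0 [inverted output], n3=1, n4=0, n5=1 → 1 — eliminated
Only n4 inverted output reproduces the observed 0.

n4 inverted output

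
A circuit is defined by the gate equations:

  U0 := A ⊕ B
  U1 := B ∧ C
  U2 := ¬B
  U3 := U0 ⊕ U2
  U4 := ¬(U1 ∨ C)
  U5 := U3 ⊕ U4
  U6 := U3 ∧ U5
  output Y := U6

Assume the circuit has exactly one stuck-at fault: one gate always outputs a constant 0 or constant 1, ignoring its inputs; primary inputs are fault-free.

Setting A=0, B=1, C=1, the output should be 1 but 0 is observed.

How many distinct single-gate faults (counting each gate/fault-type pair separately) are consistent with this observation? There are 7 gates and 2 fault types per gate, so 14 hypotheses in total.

Fault-free: U0=1, U1=1, U2=0, U3=1, U4=0, U5=1, U6=1 → 1. Observed 0.
  U0 stuck-at-0: output 0 ✓
  U0 stuck-at-1: output 1 ✗
  U1 stuck-at-0: output 1 ✗
  U1 stuck-at-1: output 1 ✗
  U2 stuck-at-0: output 1 ✗
  U2 stuck-at-1: output 0 ✓
  U3 stuck-at-0: output 0 ✓
  U3 stuck-at-1: output 1 ✗
  U4 stuck-at-0: output 1 ✗
  U4 stuck-at-1: output 0 ✓
  U5 stuck-at-0: output 0 ✓
  U5 stuck-at-1: output 1 ✗
  U6 stuck-at-0: output 0 ✓
  U6 stuck-at-1: output 1 ✗
Consistent faults: {U0 stuck-at-0, U2 stuck-at-1, U3 stuck-at-0, U4 stuck-at-1, U5 stuck-at-0, U6 stuck-at-0} — 6 in all.

6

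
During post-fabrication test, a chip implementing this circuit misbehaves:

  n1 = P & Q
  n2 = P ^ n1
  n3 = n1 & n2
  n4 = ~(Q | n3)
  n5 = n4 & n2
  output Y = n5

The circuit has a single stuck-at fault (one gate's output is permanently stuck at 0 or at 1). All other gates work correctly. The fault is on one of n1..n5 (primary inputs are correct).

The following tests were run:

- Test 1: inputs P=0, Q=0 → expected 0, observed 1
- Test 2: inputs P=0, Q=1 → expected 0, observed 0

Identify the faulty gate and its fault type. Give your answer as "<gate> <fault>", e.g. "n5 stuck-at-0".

n2 stuck-at-1

Fault-free values for test 1 (P=0, Q=0): n1=0, n2=0, n3=0, n4=1, n5=0, giving Y=0. Observed 1.
Test 1: faults giving observed 1 are {n2 stuck-at-1, n5 stuck-at-1}.
Test 2 (P=0, Q=1): fault-free n1=0, n2=0, n3=0, n4=0, n5=0 → 0; observed 0. Eliminates n5 stuck-at-1.
Only n2 stuck-at-1 is consistent with every test.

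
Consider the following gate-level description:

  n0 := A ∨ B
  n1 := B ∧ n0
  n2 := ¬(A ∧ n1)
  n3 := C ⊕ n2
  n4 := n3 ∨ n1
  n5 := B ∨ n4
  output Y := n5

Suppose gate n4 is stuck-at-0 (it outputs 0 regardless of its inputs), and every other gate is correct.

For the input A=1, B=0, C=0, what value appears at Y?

0

Propagate with n4 forced: n0=1, n1=0, n2=1, n3=1, n4=0 [stuck-at-0], n5=0.
So Y = 0. (Without the fault it would be 1.)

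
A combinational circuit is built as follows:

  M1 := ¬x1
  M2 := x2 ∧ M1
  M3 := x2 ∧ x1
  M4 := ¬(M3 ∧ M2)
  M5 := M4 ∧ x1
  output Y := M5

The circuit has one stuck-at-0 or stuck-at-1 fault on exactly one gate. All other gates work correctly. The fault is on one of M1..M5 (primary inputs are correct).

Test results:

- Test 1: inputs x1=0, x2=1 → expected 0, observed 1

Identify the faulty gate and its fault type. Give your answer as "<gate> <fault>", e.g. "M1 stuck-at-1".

M5 stuck-at-1

Fault-free values for test 1 (x1=0, x2=1): M1=1, M2=1, M3=0, M4=1, M5=0, giving Y=0. Observed 1.
Test 1: faults giving observed 1 are {M5 stuck-at-1}.
Only M5 stuck-at-1 is consistent with every test.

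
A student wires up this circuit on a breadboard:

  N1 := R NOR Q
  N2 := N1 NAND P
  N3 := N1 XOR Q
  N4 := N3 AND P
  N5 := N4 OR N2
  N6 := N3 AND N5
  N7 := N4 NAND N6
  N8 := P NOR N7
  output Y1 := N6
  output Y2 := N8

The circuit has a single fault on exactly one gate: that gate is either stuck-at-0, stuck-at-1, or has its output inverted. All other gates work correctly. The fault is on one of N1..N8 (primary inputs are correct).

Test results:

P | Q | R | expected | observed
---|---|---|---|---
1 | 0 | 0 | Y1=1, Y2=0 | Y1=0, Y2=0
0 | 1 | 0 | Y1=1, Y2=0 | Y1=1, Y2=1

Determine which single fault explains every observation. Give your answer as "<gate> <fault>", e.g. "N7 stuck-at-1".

Fault-free values for test 1 (P=1, Q=0, R=0): N1=1, N2=0, N3=1, N4=1, N5=1, N6=1, N7=0, N8=0, giving Y1=1, Y2=0. Observed Y1=0, Y2=0.
Test 1: faults giving observed Y1=0, Y2=0 are {N1 stuck-at-0, N1 inverted output, N3 stuck-at-0, N3 inverted output, N4 stuck-at-0, N4 inverted output, N5 stuck-at-0, N5 inverted output, N6 stuck-at-0, N6 inverted output}.
Test 2 (P=0, Q=1, R=0): fault-free N1=0, N2=1, N3=1, N4=0, N5=1, N6=1, N7=1, N8=0 → Y1=1, Y2=0; observed Y1=1, Y2=1. Eliminates N1 stuck-at-0, N1 inverted output, N3 stuck-at-0, N3 inverted output, N4 stuck-at-0, N5 stuck-at-0, N5 inverted output, N6 stuck-at-0, N6 inverted output.
Only N4 inverted output is consistent with every test.

N4 inverted output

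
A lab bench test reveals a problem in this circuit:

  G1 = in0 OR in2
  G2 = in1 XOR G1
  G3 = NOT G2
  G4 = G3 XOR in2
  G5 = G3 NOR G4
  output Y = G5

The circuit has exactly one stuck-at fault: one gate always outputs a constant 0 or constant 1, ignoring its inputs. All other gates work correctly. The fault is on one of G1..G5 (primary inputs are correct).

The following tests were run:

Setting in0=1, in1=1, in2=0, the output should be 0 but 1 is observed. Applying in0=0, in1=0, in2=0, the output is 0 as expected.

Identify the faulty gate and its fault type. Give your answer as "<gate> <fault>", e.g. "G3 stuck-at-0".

Fault-free values for test 1 (in0=1, in1=1, in2=0): G1=1, G2=0, G3=1, G4=1, G5=0, giving Y=0. Observed 1.
Test 1: faults giving observed 1 are {G1 stuck-at-0, G2 stuck-at-1, G3 stuck-at-0, G5 stuck-at-1}.
Test 2 (in0=0, in1=0, in2=0): fault-free G1=0, G2=0, G3=1, G4=1, G5=0 → 0; observed 0. Eliminates G2 stuck-at-1, G3 stuck-at-0, G5 stuck-at-1.
Only G1 stuck-at-0 is consistent with every test.

G1 stuck-at-0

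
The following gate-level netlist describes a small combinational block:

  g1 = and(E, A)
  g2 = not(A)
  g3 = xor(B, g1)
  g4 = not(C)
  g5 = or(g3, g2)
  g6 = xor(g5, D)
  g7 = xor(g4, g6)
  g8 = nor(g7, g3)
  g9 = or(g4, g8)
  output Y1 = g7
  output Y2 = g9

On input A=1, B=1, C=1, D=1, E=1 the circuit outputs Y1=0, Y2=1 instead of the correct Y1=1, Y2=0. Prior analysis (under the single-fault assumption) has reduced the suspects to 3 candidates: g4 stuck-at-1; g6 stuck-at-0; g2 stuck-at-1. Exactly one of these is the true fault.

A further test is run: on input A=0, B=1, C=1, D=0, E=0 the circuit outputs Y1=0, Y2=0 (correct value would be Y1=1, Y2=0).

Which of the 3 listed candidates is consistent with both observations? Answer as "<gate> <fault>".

g6 stuck-at-0

Evaluate each candidate on input A=0, B=1, C=1, D=0, E=0:
  g4 stuck-at-1: g1=0, g2=1, g3=1, g4=1 [stuck-at-1], g5=1, g6=1, g7=0, g8=0, g9=1 → Y1=0, Y2=1 — eliminated
  g6 stuck-at-0: g1=0, g2=1, g3=1, g4=0, g5=1, g6=0 [stuck-at-0], g7=0, g8=0, g9=0 → Y1=0, Y2=0 — matches
  g2 stuck-at-1: g1=0, g2=1 [stuck-at-1], g3=1, g4=0, g5=1, g6=1, g7=1, g8=0, g9=0 → Y1=1, Y2=0 — eliminated
Only g6 stuck-at-0 reproduces the observed Y1=0, Y2=0.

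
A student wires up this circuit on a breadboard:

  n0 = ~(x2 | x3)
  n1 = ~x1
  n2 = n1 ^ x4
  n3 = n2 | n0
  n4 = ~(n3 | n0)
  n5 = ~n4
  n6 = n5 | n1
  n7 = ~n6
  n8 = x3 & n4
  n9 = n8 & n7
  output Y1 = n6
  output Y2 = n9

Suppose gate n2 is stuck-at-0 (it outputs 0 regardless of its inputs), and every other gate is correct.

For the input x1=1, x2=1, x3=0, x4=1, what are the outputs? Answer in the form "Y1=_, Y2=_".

Y1=0, Y2=0

Propagate with n2 forced: n0=0, n1=0, n2=0 [stuck-at-0], n3=0, n4=1, n5=0, n6=0, n7=1, n8=0, n9=0.
So the outputs are Y1=0, Y2=0. (Without the fault they would be Y1=1, Y2=0.)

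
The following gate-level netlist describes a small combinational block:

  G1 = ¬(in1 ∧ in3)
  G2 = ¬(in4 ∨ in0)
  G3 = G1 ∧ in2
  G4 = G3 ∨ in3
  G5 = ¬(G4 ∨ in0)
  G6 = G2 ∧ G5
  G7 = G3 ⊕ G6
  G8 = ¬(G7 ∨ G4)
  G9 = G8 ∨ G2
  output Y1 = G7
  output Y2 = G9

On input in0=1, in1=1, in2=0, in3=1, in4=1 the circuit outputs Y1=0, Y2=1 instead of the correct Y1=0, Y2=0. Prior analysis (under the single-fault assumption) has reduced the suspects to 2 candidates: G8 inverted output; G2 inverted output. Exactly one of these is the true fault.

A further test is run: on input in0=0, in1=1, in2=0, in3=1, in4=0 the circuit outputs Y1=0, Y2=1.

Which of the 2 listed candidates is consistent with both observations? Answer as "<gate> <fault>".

Evaluate each candidate on input in0=0, in1=1, in2=0, in3=1, in4=0:
  G8 inverted output: G1=0, G2=1, G3=0, G4=1, G5=0, G6=0, G7=0, G8=1 [inverted output], G9=1 → Y1=0, Y2=1 — matches
  G2 inverted output: G1=0, G2=0 [inverted output], G3=0, G4=1, G5=0, G6=0, G7=0, G8=0, G9=0 → Y1=0, Y2=0 — eliminated
Only G8 inverted output reproduces the observed Y1=0, Y2=1.

G8 inverted output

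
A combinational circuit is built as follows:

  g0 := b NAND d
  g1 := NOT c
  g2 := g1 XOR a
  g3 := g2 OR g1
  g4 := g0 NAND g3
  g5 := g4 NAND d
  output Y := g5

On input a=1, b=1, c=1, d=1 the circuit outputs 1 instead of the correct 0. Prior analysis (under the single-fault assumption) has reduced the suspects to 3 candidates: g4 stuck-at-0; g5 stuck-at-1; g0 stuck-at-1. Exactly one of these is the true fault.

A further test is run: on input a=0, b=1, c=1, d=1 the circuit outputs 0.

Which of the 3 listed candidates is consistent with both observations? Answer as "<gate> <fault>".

g0 stuck-at-1

Evaluate each candidate on input a=0, b=1, c=1, d=1:
  g4 stuck-at-0: g0=0, g1=0, g2=0, g3=0, g4=0 [stuck-at-0], g5=1 → 1 — eliminated
  g5 stuck-at-1: g0=0, g1=0, g2=0, g3=0, g4=1, g5=1 [stuck-at-1] → 1 — eliminated
  g0 stuck-at-1: g0=1 [stuck-at-1], g1=0, g2=0, g3=0, g4=1, g5=0 → 0 — matches
Only g0 stuck-at-1 reproduces the observed 0.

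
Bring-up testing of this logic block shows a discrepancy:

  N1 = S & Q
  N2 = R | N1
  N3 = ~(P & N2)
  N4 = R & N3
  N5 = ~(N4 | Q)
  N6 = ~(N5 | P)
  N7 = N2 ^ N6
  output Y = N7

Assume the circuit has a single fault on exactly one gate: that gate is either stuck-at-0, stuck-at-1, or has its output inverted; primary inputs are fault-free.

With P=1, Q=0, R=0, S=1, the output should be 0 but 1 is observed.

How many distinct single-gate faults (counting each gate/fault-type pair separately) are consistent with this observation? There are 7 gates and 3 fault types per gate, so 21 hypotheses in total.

Fault-free: N1=0, N2=0, N3=1, N4=0, N5=1, N6=0, N7=0 → 0. Observed 1.
  N1: stuck-at-1, inverted output ✓; others ✗
  N2: stuck-at-1, inverted output ✓; others ✗
  N3: none of the 3 fault types match ✗
  N4: none of the 3 fault types match ✗
  N5: none of the 3 fault types match ✗
  N6: stuck-at-1, inverted output ✓; others ✗
  N7: stuck-at-1, inverted output ✓; others ✗
Consistent faults: {N1 stuck-at-1, N1 inverted output, N2 stuck-at-1, N2 inverted output, N6 stuck-at-1, N6 inverted output, N7 stuck-at-1, N7 inverted output} — 8 in all.

8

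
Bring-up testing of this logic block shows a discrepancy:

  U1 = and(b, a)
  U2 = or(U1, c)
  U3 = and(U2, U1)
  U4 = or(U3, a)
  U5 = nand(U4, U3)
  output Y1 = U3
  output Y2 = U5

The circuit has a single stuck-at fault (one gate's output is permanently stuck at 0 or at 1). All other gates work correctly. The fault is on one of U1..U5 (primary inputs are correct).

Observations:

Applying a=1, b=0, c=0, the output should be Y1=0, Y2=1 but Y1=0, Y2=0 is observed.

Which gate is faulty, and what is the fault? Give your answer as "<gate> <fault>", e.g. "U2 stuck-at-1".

Fault-free values for test 1 (a=1, b=0, c=0): U1=0, U2=0, U3=0, U4=1, U5=1, giving Y1=0, Y2=1. Observed Y1=0, Y2=0.
Test 1: faults giving observed Y1=0, Y2=0 are {U5 stuck-at-0}.
Only U5 stuck-at-0 is consistent with every test.

U5 stuck-at-0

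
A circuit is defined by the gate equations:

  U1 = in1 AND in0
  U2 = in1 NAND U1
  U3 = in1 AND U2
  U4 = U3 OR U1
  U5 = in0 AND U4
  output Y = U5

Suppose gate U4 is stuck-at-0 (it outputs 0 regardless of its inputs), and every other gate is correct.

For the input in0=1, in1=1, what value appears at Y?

0

Propagate with U4 forced: U1=1, U2=0, U3=0, U4=0 [stuck-at-0], U5=0.
So Y = 0. (Without the fault it would be 1.)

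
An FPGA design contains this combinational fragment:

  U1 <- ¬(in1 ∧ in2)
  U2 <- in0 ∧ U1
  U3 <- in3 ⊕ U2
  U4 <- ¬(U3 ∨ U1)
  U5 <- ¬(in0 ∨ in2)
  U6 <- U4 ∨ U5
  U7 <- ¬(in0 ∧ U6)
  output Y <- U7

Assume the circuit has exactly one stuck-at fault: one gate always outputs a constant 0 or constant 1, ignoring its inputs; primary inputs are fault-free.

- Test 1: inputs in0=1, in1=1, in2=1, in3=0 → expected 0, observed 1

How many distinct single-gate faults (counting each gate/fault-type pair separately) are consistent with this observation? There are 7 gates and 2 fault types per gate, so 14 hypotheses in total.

6

Fault-free: U1=0, U2=0, U3=0, U4=1, U5=0, U6=1, U7=0 → 0. Observed 1.
  U1 stuck-at-0: output 0 ✗
  U1 stuck-at-1: output 1 ✓
  U2 stuck-at-0: output 0 ✗
  U2 stuck-at-1: output 1 ✓
  U3 stuck-at-0: output 0 ✗
  U3 stuck-at-1: output 1 ✓
  U4 stuck-at-0: output 1 ✓
  U4 stuck-at-1: output 0 ✗
  U5 stuck-at-0: output 0 ✗
  U5 stuck-at-1: output 0 ✗
  U6 stuck-at-0: output 1 ✓
  U6 stuck-at-1: output 0 ✗
  U7 stuck-at-0: output 0 ✗
  U7 stuck-at-1: output 1 ✓
Consistent faults: {U1 stuck-at-1, U2 stuck-at-1, U3 stuck-at-1, U4 stuck-at-0, U6 stuck-at-0, U7 stuck-at-1} — 6 in all.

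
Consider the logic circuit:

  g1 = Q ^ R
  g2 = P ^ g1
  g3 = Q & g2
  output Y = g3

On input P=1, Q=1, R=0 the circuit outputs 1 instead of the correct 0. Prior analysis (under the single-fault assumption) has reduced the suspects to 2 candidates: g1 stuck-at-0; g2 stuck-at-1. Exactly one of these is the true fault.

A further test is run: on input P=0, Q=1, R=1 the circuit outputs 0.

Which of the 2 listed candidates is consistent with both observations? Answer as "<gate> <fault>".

g1 stuck-at-0

Evaluate each candidate on input P=0, Q=1, R=1:
  g1 stuck-at-0: g1=0 [stuck-at-0], g2=0, g3=0 → 0 — matches
  g2 stuck-at-1: g1=0, g2=1 [stuck-at-1], g3=1 → 1 — eliminated
Only g1 stuck-at-0 reproduces the observed 0.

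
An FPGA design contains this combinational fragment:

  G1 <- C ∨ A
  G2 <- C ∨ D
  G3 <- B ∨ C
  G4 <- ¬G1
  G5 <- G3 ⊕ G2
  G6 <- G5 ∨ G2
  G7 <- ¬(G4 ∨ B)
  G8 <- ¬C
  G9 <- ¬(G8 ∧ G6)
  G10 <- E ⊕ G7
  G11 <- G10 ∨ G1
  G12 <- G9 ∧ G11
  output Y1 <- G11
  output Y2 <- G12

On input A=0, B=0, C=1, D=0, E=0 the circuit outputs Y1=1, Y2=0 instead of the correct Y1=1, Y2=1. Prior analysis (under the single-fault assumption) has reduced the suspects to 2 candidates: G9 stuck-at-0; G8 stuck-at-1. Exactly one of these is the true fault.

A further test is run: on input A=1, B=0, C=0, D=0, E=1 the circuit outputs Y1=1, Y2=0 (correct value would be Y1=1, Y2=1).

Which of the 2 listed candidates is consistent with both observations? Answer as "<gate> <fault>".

G9 stuck-at-0

Evaluate each candidate on input A=1, B=0, C=0, D=0, E=1:
  G9 stuck-at-0: G1=1, G2=0, G3=0, G4=0, G5=0, G6=0, G7=1, G8=1, G9=0 [stuck-at-0], G10=0, G11=1, G12=0 → Y1=1, Y2=0 — matches
  G8 stuck-at-1: G1=1, G2=0, G3=0, G4=0, G5=0, G6=0, G7=1, G8=1 [stuck-at-1], G9=1, G10=0, G11=1, G12=1 → Y1=1, Y2=1 — eliminated
Only G9 stuck-at-0 reproduces the observed Y1=1, Y2=0.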